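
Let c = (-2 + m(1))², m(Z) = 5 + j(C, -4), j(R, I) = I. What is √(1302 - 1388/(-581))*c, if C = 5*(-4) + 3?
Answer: 5*√17612434/581 ≈ 36.116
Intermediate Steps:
C = -17 (C = -20 + 3 = -17)
m(Z) = 1 (m(Z) = 5 - 4 = 1)
c = 1 (c = (-2 + 1)² = (-1)² = 1)
√(1302 - 1388/(-581))*c = √(1302 - 1388/(-581))*1 = √(1302 - 1388*(-1/581))*1 = √(1302 + 1388/581)*1 = √(757850/581)*1 = (5*√17612434/581)*1 = 5*√17612434/581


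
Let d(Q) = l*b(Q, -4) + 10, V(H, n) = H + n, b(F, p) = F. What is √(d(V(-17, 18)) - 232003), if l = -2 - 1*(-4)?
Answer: I*√231991 ≈ 481.65*I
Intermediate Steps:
l = 2 (l = -2 + 4 = 2)
d(Q) = 10 + 2*Q (d(Q) = 2*Q + 10 = 10 + 2*Q)
√(d(V(-17, 18)) - 232003) = √((10 + 2*(-17 + 18)) - 232003) = √((10 + 2*1) - 232003) = √((10 + 2) - 232003) = √(12 - 232003) = √(-231991) = I*√231991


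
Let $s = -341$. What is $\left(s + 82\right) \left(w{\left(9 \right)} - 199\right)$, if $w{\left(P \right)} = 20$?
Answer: $46361$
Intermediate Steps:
$\left(s + 82\right) \left(w{\left(9 \right)} - 199\right) = \left(-341 + 82\right) \left(20 - 199\right) = \left(-259\right) \left(-179\right) = 46361$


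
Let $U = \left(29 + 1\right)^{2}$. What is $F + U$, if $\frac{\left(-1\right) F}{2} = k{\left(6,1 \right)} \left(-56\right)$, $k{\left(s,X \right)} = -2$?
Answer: $676$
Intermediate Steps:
$U = 900$ ($U = 30^{2} = 900$)
$F = -224$ ($F = - 2 \left(\left(-2\right) \left(-56\right)\right) = \left(-2\right) 112 = -224$)
$F + U = -224 + 900 = 676$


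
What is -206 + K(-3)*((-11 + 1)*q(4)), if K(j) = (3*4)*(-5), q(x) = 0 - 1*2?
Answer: -1406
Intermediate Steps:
q(x) = -2 (q(x) = 0 - 2 = -2)
K(j) = -60 (K(j) = 12*(-5) = -60)
-206 + K(-3)*((-11 + 1)*q(4)) = -206 - 60*(-11 + 1)*(-2) = -206 - (-600)*(-2) = -206 - 60*20 = -206 - 1200 = -1406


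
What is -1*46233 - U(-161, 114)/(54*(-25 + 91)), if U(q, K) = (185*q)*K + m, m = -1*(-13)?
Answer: -161378935/3564 ≈ -45280.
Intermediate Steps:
m = 13
U(q, K) = 13 + 185*K*q (U(q, K) = (185*q)*K + 13 = 185*K*q + 13 = 13 + 185*K*q)
-1*46233 - U(-161, 114)/(54*(-25 + 91)) = -1*46233 - (13 + 185*114*(-161))/(54*(-25 + 91)) = -46233 - (13 - 3395490)/(54*66) = -46233 - (-3395477)/3564 = -46233 - 1*(-3395477/3564) = -46233 + 3395477/3564 = -161378935/3564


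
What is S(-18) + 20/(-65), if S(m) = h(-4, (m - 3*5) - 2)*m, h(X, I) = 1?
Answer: -238/13 ≈ -18.308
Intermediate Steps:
S(m) = m (S(m) = 1*m = m)
S(-18) + 20/(-65) = -18 + 20/(-65) = -18 + 20*(-1/65) = -18 - 4/13 = -238/13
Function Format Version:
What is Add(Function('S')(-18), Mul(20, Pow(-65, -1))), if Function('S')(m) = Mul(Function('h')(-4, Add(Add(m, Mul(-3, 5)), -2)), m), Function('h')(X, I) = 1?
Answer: Rational(-238, 13) ≈ -18.308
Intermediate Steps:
Function('S')(m) = m (Function('S')(m) = Mul(1, m) = m)
Add(Function('S')(-18), Mul(20, Pow(-65, -1))) = Add(-18, Mul(20, Pow(-65, -1))) = Add(-18, Mul(20, Rational(-1, 65))) = Add(-18, Rational(-4, 13)) = Rational(-238, 13)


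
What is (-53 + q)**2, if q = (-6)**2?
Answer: 289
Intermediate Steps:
q = 36
(-53 + q)**2 = (-53 + 36)**2 = (-17)**2 = 289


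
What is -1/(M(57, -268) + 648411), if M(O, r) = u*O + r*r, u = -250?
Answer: -1/705985 ≈ -1.4165e-6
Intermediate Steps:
M(O, r) = r² - 250*O (M(O, r) = -250*O + r*r = -250*O + r² = r² - 250*O)
-1/(M(57, -268) + 648411) = -1/(((-268)² - 250*57) + 648411) = -1/((71824 - 14250) + 648411) = -1/(57574 + 648411) = -1/705985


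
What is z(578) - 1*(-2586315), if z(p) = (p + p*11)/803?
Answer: 2076817881/803 ≈ 2.5863e+6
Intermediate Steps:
z(p) = 12*p/803 (z(p) = (p + 11*p)*(1/803) = (12*p)*(1/803) = 12*p/803)
z(578) - 1*(-2586315) = (12/803)*578 - 1*(-2586315) = 6936/803 + 2586315 = 2076817881/803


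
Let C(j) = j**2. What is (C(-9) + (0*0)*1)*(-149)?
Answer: -12069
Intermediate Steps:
(C(-9) + (0*0)*1)*(-149) = ((-9)**2 + (0*0)*1)*(-149) = (81 + 0*1)*(-149) = (81 + 0)*(-149) = 81*(-149) = -12069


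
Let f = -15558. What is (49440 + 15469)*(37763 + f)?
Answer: 1441304345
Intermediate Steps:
(49440 + 15469)*(37763 + f) = (49440 + 15469)*(37763 - 15558) = 64909*22205 = 1441304345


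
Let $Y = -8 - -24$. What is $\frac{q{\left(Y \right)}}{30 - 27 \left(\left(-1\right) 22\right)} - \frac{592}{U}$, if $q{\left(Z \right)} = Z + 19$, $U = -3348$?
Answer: $\frac{40549}{174096} \approx 0.23291$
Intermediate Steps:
$Y = 16$ ($Y = -8 + 24 = 16$)
$q{\left(Z \right)} = 19 + Z$
$\frac{q{\left(Y \right)}}{30 - 27 \left(\left(-1\right) 22\right)} - \frac{592}{U} = \frac{19 + 16}{30 - 27 \left(\left(-1\right) 22\right)} - \frac{592}{-3348} = \frac{35}{30 - -594} - - \frac{148}{837} = \frac{35}{30 + 594} + \frac{148}{837} = \frac{35}{624} + \frac{148}{837} = \frac{40549}{174096}$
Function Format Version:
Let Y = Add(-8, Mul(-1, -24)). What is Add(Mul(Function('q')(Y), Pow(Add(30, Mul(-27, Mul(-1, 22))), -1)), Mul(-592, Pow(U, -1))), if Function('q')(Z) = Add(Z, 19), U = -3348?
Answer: Rational(40549, 174096) ≈ 0.23291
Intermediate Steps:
Y = 16 (Y = Add(-8, 24) = 16)
Function('q')(Z) = Add(19, Z)
Add(Mul(Function('q')(Y), Pow(Add(30, Mul(-27, Mul(-1, 22))), -1)), Mul(-592, Pow(U, -1))) = Add(Mul(Add(19, 16), Pow(Add(30, Mul(-27, Mul(-1, 22))), -1)), Mul(-592, Pow(-3348, -1))) = Add(Mul(35, Pow(Add(30, Mul(-27, -22)), -1)), Mul(-592, Rational(-1, 3348))) = Add(Mul(35, Pow(Add(30, 594), -1)), Rational(148, 837)) = Add(Mul(35, Pow(624, -1)), Rational(148, 837)) = Add(Mul(35, Rational(1, 624)), Rational(148, 837)) = Add(Rational(35, 624), Rational(148, 837)) = Rational(40549, 174096)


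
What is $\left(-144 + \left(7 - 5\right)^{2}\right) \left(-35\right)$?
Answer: $4900$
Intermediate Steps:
$\left(-144 + \left(7 - 5\right)^{2}\right) \left(-35\right) = \left(-144 + 2^{2}\right) \left(-35\right) = \left(-144 + 4\right) \left(-35\right) = \left(-140\right) \left(-35\right) = 4900$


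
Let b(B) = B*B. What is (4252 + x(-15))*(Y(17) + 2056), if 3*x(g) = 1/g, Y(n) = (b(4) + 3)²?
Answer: 462466363/45 ≈ 1.0277e+7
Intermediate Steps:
b(B) = B²
Y(n) = 361 (Y(n) = (4² + 3)² = (16 + 3)² = 19² = 361)
x(g) = 1/(3*g)
(4252 + x(-15))*(Y(17) + 2056) = (4252 + (⅓)/(-15))*(361 + 2056) = (4252 + (⅓)*(-1/15))*2417 = (4252 - 1/45)*2417 = (191339/45)*2417 = 462466363/45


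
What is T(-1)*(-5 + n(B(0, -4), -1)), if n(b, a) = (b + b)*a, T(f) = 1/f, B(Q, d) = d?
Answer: -3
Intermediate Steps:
n(b, a) = 2*a*b (n(b, a) = (2*b)*a = 2*a*b)
T(-1)*(-5 + n(B(0, -4), -1)) = (-5 + 2*(-1)*(-4))/(-1) = -(-5 + 8) = -1*3 = -3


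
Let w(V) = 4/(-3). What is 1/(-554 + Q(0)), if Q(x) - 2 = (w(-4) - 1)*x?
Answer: -1/552 ≈ -0.0018116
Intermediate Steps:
w(V) = -4/3 (w(V) = 4*(-⅓) = -4/3)
Q(x) = 2 - 7*x/3 (Q(x) = 2 + (-4/3 - 1)*x = 2 - 7*x/3)
1/(-554 + Q(0)) = 1/(-554 + (2 - 7/3*0)) = 1/(-554 + (2 + 0)) = 1/(-554 + 2) = 1/(-552) = -1/552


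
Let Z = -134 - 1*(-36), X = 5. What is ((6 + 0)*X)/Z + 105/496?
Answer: -2295/24304 ≈ -0.094429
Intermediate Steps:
Z = -98 (Z = -134 + 36 = -98)
((6 + 0)*X)/Z + 105/496 = ((6 + 0)*5)/(-98) + 105/496 = (6*5)*(-1/98) + 105*(1/496) = 30*(-1/98) + 105/496 = -15/49 + 105/496 = -2295/24304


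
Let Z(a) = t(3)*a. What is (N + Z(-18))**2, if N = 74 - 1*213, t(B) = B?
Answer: 37249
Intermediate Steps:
N = -139 (N = 74 - 213 = -139)
Z(a) = 3*a
(N + Z(-18))**2 = (-139 + 3*(-18))**2 = (-139 - 54)**2 = (-193)**2 = 37249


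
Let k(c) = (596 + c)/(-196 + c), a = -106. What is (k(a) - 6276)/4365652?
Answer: -947921/659213452 ≈ -0.0014380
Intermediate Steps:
k(c) = (596 + c)/(-196 + c)
(k(a) - 6276)/4365652 = ((596 - 106)/(-196 - 106) - 6276)/4365652 = (490/(-302) - 6276)*(1/4365652) = (-1/302*490 - 6276)*(1/4365652) = (-245/151 - 6276)*(1/4365652) = -947921/151*1/4365652 = -947921/659213452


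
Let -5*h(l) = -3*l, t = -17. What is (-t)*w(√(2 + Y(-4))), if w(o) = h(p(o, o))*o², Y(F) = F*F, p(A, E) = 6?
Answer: 5508/5 ≈ 1101.6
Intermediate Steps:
h(l) = 3*l/5 (h(l) = -(-3)*l/5 = 3*l/5)
Y(F) = F²
w(o) = 18*o²/5 (w(o) = ((⅗)*6)*o² = 18*o²/5)
(-t)*w(√(2 + Y(-4))) = (-1*(-17))*(18*(√(2 + (-4)²))²/5) = 17*(18*(√(2 + 16))²/5) = 17*(18*(√18)²/5) = 17*(18*(3*√2)²/5) = 17*((18/5)*18) = 17*(324/5) = 5508/5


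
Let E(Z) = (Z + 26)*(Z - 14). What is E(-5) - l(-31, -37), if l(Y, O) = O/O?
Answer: -400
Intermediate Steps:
l(Y, O) = 1
E(Z) = (-14 + Z)*(26 + Z) (E(Z) = (26 + Z)*(-14 + Z) = (-14 + Z)*(26 + Z))
E(-5) - l(-31, -37) = (-364 + (-5)**2 + 12*(-5)) - 1*1 = (-364 + 25 - 60) - 1 = -399 - 1 = -400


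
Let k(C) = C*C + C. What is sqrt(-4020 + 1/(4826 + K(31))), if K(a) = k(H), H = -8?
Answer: I*sqrt(95812369598)/4882 ≈ 63.403*I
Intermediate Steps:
k(C) = C + C**2 (k(C) = C**2 + C = C + C**2)
K(a) = 56 (K(a) = -8*(1 - 8) = -8*(-7) = 56)
sqrt(-4020 + 1/(4826 + K(31))) = sqrt(-4020 + 1/(4826 + 56)) = sqrt(-4020 + 1/4882) = sqrt(-19625639/4882) = I*sqrt(95812369598)/4882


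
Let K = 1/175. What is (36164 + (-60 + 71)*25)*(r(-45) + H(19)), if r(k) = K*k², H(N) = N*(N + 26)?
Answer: 221038974/7 ≈ 3.1577e+7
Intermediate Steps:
K = 1/175 ≈ 0.0057143
H(N) = N*(26 + N)
r(k) = k²/175
(36164 + (-60 + 71)*25)*(r(-45) + H(19)) = (36164 + (-60 + 71)*25)*((1/175)*(-45)² + 19*(26 + 19)) = (36164 + 11*25)*((1/175)*2025 + 19*45) = (36164 + 275)*(81/7 + 855) = 36439*(6066/7) = 221038974/7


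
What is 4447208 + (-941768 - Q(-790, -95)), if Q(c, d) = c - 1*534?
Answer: 3506764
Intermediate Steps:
Q(c, d) = -534 + c (Q(c, d) = c - 534 = -534 + c)
4447208 + (-941768 - Q(-790, -95)) = 4447208 + (-941768 - (-534 - 790)) = 4447208 + (-941768 - 1*(-1324)) = 4447208 + (-941768 + 1324) = 4447208 - 940444 = 3506764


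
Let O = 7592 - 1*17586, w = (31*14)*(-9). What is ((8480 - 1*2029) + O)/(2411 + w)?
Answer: 3543/1495 ≈ 2.3699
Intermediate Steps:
w = -3906 (w = 434*(-9) = -3906)
O = -9994 (O = 7592 - 17586 = -9994)
((8480 - 1*2029) + O)/(2411 + w) = ((8480 - 1*2029) - 9994)/(2411 - 3906) = ((8480 - 2029) - 9994)/(-1495) = (6451 - 9994)*(-1/1495) = -3543*(-1/1495) = 3543/1495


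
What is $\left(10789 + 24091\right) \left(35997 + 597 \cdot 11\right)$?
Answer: $1484632320$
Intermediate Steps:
$\left(10789 + 24091\right) \left(35997 + 597 \cdot 11\right) = 34880 \left(35997 + 6567\right) = 34880 \cdot 42564 = 1484632320$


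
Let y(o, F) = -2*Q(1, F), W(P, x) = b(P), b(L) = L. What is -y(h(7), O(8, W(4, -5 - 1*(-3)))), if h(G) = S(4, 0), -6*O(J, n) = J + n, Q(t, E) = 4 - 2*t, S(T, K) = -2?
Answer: 4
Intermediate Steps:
W(P, x) = P
O(J, n) = -J/6 - n/6 (O(J, n) = -(J + n)/6 = -J/6 - n/6)
h(G) = -2
y(o, F) = -4 (y(o, F) = -2*(4 - 2*1) = -2*(4 - 2) = -2*2 = -4)
-y(h(7), O(8, W(4, -5 - 1*(-3)))) = -1*(-4) = 4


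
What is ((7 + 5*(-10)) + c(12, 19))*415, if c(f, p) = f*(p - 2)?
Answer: 66815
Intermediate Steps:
c(f, p) = f*(-2 + p)
((7 + 5*(-10)) + c(12, 19))*415 = ((7 + 5*(-10)) + 12*(-2 + 19))*415 = ((7 - 50) + 12*17)*415 = (-43 + 204)*415 = 161*415 = 66815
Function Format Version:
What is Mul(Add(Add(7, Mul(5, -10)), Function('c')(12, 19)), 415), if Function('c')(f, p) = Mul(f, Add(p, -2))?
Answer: 66815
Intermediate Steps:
Function('c')(f, p) = Mul(f, Add(-2, p))
Mul(Add(Add(7, Mul(5, -10)), Function('c')(12, 19)), 415) = Mul(Add(Add(7, Mul(5, -10)), Mul(12, Add(-2, 19))), 415) = Mul(Add(Add(7, -50), Mul(12, 17)), 415) = Mul(Add(-43, 204), 415) = Mul(161, 415) = 66815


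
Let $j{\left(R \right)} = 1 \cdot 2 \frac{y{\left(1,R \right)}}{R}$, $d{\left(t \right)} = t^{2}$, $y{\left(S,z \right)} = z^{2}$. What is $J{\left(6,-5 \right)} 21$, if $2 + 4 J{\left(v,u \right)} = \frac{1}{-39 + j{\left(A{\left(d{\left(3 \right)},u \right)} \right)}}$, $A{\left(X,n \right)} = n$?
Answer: $- \frac{297}{28} \approx -10.607$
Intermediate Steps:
$j{\left(R \right)} = 2 R$ ($j{\left(R \right)} = 1 \cdot 2 \frac{R^{2}}{R} = 2 R$)
$J{\left(v,u \right)} = - \frac{1}{2} + \frac{1}{4 \left(-39 + 2 u\right)}$
$J{\left(6,-5 \right)} 21 = \frac{79 - -20}{4 \left(-39 + 2 \left(-5\right)\right)} 21 = \frac{79 + 20}{4 \left(-39 - 10\right)} 21 = \frac{1}{4} \frac{1}{-49} \cdot 99 \cdot 21 = \frac{1}{4} \left(- \frac{1}{49}\right) 99 \cdot 21 = \left(- \frac{99}{196}\right) 21 = - \frac{297}{28}$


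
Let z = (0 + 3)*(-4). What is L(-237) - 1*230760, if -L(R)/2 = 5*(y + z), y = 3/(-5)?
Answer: -230634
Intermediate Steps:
y = -3/5 (y = 3*(-1/5) = -3/5 ≈ -0.60000)
z = -12 (z = 3*(-4) = -12)
L(R) = 126 (L(R) = -10*(-3/5 - 12) = -10*(-63)/5 = -2*(-63) = 126)
L(-237) - 1*230760 = 126 - 1*230760 = 126 - 230760 = -230634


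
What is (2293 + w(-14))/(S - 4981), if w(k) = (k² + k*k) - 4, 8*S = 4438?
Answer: -10724/17705 ≈ -0.60570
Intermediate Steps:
S = 2219/4 (S = (⅛)*4438 = 2219/4 ≈ 554.75)
w(k) = -4 + 2*k² (w(k) = (k² + k²) - 4 = 2*k² - 4 = -4 + 2*k²)
(2293 + w(-14))/(S - 4981) = (2293 + (-4 + 2*(-14)²))/(2219/4 - 4981) = (2293 + (-4 + 2*196))/(-17705/4) = (2293 + (-4 + 392))*(-4/17705) = (2293 + 388)*(-4/17705) = 2681*(-4/17705) = -10724/17705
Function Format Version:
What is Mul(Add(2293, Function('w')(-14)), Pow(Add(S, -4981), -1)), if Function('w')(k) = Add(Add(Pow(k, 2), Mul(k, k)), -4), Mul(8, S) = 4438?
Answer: Rational(-10724, 17705) ≈ -0.60570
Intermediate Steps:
S = Rational(2219, 4) (S = Mul(Rational(1, 8), 4438) = Rational(2219, 4) ≈ 554.75)
Function('w')(k) = Add(-4, Mul(2, Pow(k, 2))) (Function('w')(k) = Add(Add(Pow(k, 2), Pow(k, 2)), -4) = Add(Mul(2, Pow(k, 2)), -4) = Add(-4, Mul(2, Pow(k, 2))))
Mul(Add(2293, Function('w')(-14)), Pow(Add(S, -4981), -1)) = Mul(Add(2293, Add(-4, Mul(2, Pow(-14, 2)))), Pow(Add(Rational(2219, 4), -4981), -1)) = Mul(Add(2293, Add(-4, Mul(2, 196))), Pow(Rational(-17705, 4), -1)) = Mul(Add(2293, Add(-4, 392)), Rational(-4, 17705)) = Mul(Add(2293, 388), Rational(-4, 17705)) = Mul(2681, Rational(-4, 17705)) = Rational(-10724, 17705)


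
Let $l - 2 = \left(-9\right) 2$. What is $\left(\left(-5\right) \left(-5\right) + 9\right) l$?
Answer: $-544$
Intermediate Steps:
$l = -16$ ($l = 2 - 18 = -16$)
$\left(\left(-5\right) \left(-5\right) + 9\right) l = \left(\left(-5\right) \left(-5\right) + 9\right) \left(-16\right) = \left(25 + 9\right) \left(-16\right) = 34 \left(-16\right) = -544$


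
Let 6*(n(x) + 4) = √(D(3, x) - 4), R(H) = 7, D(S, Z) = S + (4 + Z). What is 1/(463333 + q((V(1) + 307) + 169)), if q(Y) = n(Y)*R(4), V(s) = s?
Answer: 277983/128790913423 - 14*√30/643954567115 ≈ 2.1583e-6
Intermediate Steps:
D(S, Z) = 4 + S + Z
n(x) = -4 + √(3 + x)/6 (n(x) = -4 + √((4 + 3 + x) - 4)/6 = -4 + √((7 + x) - 4)/6 = -4 + √(3 + x)/6)
q(Y) = -28 + 7*√(3 + Y)/6 (q(Y) = (-4 + √(3 + Y)/6)*7 = -28 + 7*√(3 + Y)/6)
1/(463333 + q((V(1) + 307) + 169)) = 1/(463333 + (-28 + 7*√(3 + ((1 + 307) + 169))/6)) = 1/(463333 + (-28 + 7*√(3 + (308 + 169))/6)) = 1/(463333 + (-28 + 7*√(3 + 477)/6)) = 1/(463333 + (-28 + 7*√480/6)) = 1/(463333 + (-28 + 7*(4*√30)/6)) = 1/(463333 + (-28 + 14*√30/3)) = 1/(463305 + 14*√30/3)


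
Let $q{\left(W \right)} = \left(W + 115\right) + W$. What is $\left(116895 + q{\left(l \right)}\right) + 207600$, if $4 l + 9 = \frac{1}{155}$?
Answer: $\frac{50313853}{155} \approx 3.2461 \cdot 10^{5}$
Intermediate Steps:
$l = - \frac{697}{310}$ ($l = - \frac{9}{4} + \frac{1}{4 \cdot 155} = - \frac{9}{4} + \frac{1}{4} \cdot \frac{1}{155} = - \frac{9}{4} + \frac{1}{620} = - \frac{697}{310} \approx -2.2484$)
$q{\left(W \right)} = 115 + 2 W$ ($q{\left(W \right)} = \left(115 + W\right) + W = 115 + 2 W$)
$\left(116895 + q{\left(l \right)}\right) + 207600 = \left(116895 + \left(115 + 2 \left(- \frac{697}{310}\right)\right)\right) + 207600 = \left(116895 + \left(115 - \frac{697}{155}\right)\right) + 207600 = \left(116895 + \frac{17128}{155}\right) + 207600 = \frac{18135853}{155} + 207600 = \frac{50313853}{155}$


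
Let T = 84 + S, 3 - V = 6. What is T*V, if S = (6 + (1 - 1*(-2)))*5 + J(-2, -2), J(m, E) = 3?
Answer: -396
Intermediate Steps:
S = 48 (S = (6 + (1 - 1*(-2)))*5 + 3 = (6 + (1 + 2))*5 + 3 = (6 + 3)*5 + 3 = 9*5 + 3 = 45 + 3 = 48)
V = -3 (V = 3 - 1*6 = 3 - 6 = -3)
T = 132 (T = 84 + 48 = 132)
T*V = 132*(-3) = -396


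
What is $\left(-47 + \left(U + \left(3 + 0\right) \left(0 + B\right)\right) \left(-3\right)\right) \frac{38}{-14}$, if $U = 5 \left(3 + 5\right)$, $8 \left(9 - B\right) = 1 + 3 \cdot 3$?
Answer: $\frac{17993}{28} \approx 642.61$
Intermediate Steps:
$B = \frac{31}{4}$ ($B = 9 - \frac{1 + 3 \cdot 3}{8} = 9 - \frac{1 + 9}{8} = 9 - \frac{5}{4} = \frac{31}{4} \approx 7.75$)
$U = 40$ ($U = 5 \cdot 8 = 40$)
$\left(-47 + \left(U + \left(3 + 0\right) \left(0 + B\right)\right) \left(-3\right)\right) \frac{38}{-14} = \left(-47 + \left(40 + \left(3 + 0\right) \left(0 + \frac{31}{4}\right)\right) \left(-3\right)\right) \frac{38}{-14} = \left(-47 + \left(40 + 3 \cdot \frac{31}{4}\right) \left(-3\right)\right) 38 \left(- \frac{1}{14}\right) = \left(-47 + \left(40 + \frac{93}{4}\right) \left(-3\right)\right) \left(- \frac{19}{7}\right) = \left(-47 + \frac{253}{4} \left(-3\right)\right) \left(- \frac{19}{7}\right) = \left(-47 - \frac{759}{4}\right) \left(- \frac{19}{7}\right) = \left(- \frac{947}{4}\right) \left(- \frac{19}{7}\right) = \frac{17993}{28}$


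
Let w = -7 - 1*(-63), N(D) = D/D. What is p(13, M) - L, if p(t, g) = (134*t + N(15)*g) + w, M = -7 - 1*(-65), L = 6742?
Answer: -4886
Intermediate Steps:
N(D) = 1
M = 58 (M = -7 + 65 = 58)
w = 56 (w = -7 + 63 = 56)
p(t, g) = 56 + g + 134*t (p(t, g) = (134*t + 1*g) + 56 = (134*t + g) + 56 = (g + 134*t) + 56 = 56 + g + 134*t)
p(13, M) - L = (56 + 58 + 134*13) - 1*6742 = (56 + 58 + 1742) - 6742 = 1856 - 6742 = -4886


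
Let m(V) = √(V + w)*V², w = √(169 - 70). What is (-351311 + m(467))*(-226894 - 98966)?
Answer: 114478202460 - 71066481540*√(467 + 3*√11) ≈ -1.4376e+12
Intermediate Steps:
w = 3*√11 (w = √99 = 3*√11 ≈ 9.9499)
m(V) = V²*√(V + 3*√11) (m(V) = √(V + 3*√11)*V² = V²*√(V + 3*√11))
(-351311 + m(467))*(-226894 - 98966) = (-351311 + 467²*√(467 + 3*√11))*(-226894 - 98966) = (-351311 + 218089*√(467 + 3*√11))*(-325860) = 114478202460 - 71066481540*√(467 + 3*√11)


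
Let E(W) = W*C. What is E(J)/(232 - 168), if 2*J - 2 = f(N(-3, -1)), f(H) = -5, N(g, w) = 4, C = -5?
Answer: 15/128 ≈ 0.11719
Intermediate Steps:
J = -3/2 (J = 1 + (1/2)*(-5) = 1 - 5/2 = -3/2 ≈ -1.5000)
E(W) = -5*W (E(W) = W*(-5) = -5*W)
E(J)/(232 - 168) = (-5*(-3/2))/(232 - 168) = (15/2)/64 = (15/2)*(1/64) = 15/128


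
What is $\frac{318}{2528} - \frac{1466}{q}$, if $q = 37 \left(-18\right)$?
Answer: $\frac{979459}{420912} \approx 2.327$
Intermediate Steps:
$q = -666$
$\frac{318}{2528} - \frac{1466}{q} = \frac{318}{2528} - \frac{1466}{-666} = 318 \cdot \frac{1}{2528} - - \frac{733}{333} = \frac{159}{1264} + \frac{733}{333} = \frac{979459}{420912}$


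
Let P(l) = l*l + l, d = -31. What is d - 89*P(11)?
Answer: -11779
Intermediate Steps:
P(l) = l + l² (P(l) = l² + l = l + l²)
d - 89*P(11) = -31 - 979*(1 + 11) = -31 - 979*12 = -31 - 89*132 = -31 - 11748 = -11779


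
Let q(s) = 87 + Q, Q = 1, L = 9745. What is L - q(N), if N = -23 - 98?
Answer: 9657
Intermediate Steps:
N = -121
q(s) = 88 (q(s) = 87 + 1 = 88)
L - q(N) = 9745 - 1*88 = 9745 - 88 = 9657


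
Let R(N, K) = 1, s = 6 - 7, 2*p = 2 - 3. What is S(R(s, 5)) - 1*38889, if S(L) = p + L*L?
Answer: -77777/2 ≈ -38889.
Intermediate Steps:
p = -½ (p = (2 - 3)/2 = (½)*(-1) = -½ ≈ -0.50000)
s = -1
S(L) = -½ + L² (S(L) = -½ + L*L = -½ + L²)
S(R(s, 5)) - 1*38889 = (-½ + 1²) - 1*38889 = (-½ + 1) - 38889 = ½ - 38889 = -77777/2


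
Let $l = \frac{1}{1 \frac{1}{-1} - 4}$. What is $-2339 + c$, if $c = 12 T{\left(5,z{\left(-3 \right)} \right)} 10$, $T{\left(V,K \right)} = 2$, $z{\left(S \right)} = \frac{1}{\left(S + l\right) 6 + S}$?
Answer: $-2099$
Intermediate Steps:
$l = - \frac{1}{5}$ ($l = \frac{1}{1 \left(-1\right) - 4} = \frac{1}{-1 - 4} = \frac{1}{-5} = - \frac{1}{5} \approx -0.2$)
$z{\left(S \right)} = \frac{1}{- \frac{6}{5} + 7 S}$ ($z{\left(S \right)} = \frac{1}{\left(S - \frac{1}{5}\right) 6 + S} = \frac{1}{\left(- \frac{1}{5} + S\right) 6 + S} = \frac{1}{\left(- \frac{6}{5} + 6 S\right) + S} = \frac{1}{- \frac{6}{5} + 7 S}$)
$c = 240$ ($c = 12 \cdot 2 \cdot 10 = 24 \cdot 10 = 240$)
$-2339 + c = -2339 + 240 = -2099$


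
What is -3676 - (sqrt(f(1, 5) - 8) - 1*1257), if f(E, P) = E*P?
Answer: -2419 - I*sqrt(3) ≈ -2419.0 - 1.732*I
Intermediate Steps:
-3676 - (sqrt(f(1, 5) - 8) - 1*1257) = -3676 - (sqrt(1*5 - 8) - 1*1257) = -3676 - (sqrt(5 - 8) - 1257) = -3676 - (sqrt(-3) - 1257) = -3676 - (I*sqrt(3) - 1257) = -3676 - (-1257 + I*sqrt(3)) = -3676 + (1257 - I*sqrt(3)) = -2419 - I*sqrt(3)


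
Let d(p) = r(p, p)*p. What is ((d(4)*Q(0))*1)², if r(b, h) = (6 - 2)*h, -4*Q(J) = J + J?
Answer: 0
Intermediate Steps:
Q(J) = -J/2 (Q(J) = -(J + J)/4 = -J/2)
r(b, h) = 4*h
d(p) = 4*p² (d(p) = (4*p)*p = 4*p²)
((d(4)*Q(0))*1)² = (((4*4²)*(-½*0))*1)² = (((4*16)*0)*1)² = ((64*0)*1)² = (0*1)² = 0² = 0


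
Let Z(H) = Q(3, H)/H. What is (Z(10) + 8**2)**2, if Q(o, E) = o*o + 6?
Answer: 17161/4 ≈ 4290.3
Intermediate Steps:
Q(o, E) = 6 + o**2 (Q(o, E) = o**2 + 6 = 6 + o**2)
Z(H) = 15/H (Z(H) = (6 + 3**2)/H = (6 + 9)/H = 15/H)
(Z(10) + 8**2)**2 = (15/10 + 8**2)**2 = (15*(1/10) + 64)**2 = (3/2 + 64)**2 = (131/2)**2 = 17161/4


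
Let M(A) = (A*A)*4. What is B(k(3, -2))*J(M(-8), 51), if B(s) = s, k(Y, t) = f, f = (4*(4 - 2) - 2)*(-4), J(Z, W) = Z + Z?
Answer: -12288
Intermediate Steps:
M(A) = 4*A**2 (M(A) = A**2*4 = 4*A**2)
J(Z, W) = 2*Z
f = -24 (f = (4*2 - 2)*(-4) = (8 - 2)*(-4) = 6*(-4) = -24)
k(Y, t) = -24
B(k(3, -2))*J(M(-8), 51) = -48*4*(-8)**2 = -48*4*64 = -48*256 = -24*512 = -12288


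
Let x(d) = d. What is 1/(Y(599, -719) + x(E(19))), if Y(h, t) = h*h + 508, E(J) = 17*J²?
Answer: 1/365446 ≈ 2.7364e-6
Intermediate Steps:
Y(h, t) = 508 + h² (Y(h, t) = h² + 508 = 508 + h²)
1/(Y(599, -719) + x(E(19))) = 1/((508 + 599²) + 17*19²) = 1/((508 + 358801) + 17*361) = 1/(359309 + 6137) = 1/365446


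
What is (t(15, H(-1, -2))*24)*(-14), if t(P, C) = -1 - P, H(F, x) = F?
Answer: 5376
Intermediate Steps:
(t(15, H(-1, -2))*24)*(-14) = ((-1 - 1*15)*24)*(-14) = ((-1 - 15)*24)*(-14) = -16*24*(-14) = -384*(-14) = 5376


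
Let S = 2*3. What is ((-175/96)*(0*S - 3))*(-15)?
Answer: -2625/32 ≈ -82.031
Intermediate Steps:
S = 6
((-175/96)*(0*S - 3))*(-15) = ((-175/96)*(0*6 - 3))*(-15) = ((-175*1/96)*(0 - 3))*(-15) = -175/96*(-3)*(-15) = (175/32)*(-15) = -2625/32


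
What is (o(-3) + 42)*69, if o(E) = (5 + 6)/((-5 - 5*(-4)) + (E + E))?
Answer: 8947/3 ≈ 2982.3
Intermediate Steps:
o(E) = 11/(15 + 2*E) (o(E) = 11/((-5 + 20) + 2*E) = 11/(15 + 2*E))
(o(-3) + 42)*69 = (11/(15 + 2*(-3)) + 42)*69 = (11/(15 - 6) + 42)*69 = (11/9 + 42)*69 = (389/9)*69 = 8947/3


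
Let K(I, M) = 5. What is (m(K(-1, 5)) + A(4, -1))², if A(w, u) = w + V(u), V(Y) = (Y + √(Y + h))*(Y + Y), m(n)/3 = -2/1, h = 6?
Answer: 20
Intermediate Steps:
m(n) = -6 (m(n) = 3*(-2/1) = 3*(-2*1) = 3*(-2) = -6)
V(Y) = 2*Y*(Y + √(6 + Y)) (V(Y) = (Y + √(Y + 6))*(Y + Y) = (Y + √(6 + Y))*(2*Y) = 2*Y*(Y + √(6 + Y)))
A(w, u) = w + 2*u*(u + √(6 + u))
(m(K(-1, 5)) + A(4, -1))² = (-6 + (4 + 2*(-1)*(-1 + √(6 - 1))))² = (-6 + (4 + 2*(-1)*(-1 + √5)))² = (-6 + (4 + (2 - 2*√5)))² = (-6 + (6 - 2*√5))² = (-2*√5)² = 20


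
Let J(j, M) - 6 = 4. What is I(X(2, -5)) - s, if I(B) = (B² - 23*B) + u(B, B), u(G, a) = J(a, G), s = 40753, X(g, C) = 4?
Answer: -40819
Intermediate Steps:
J(j, M) = 10 (J(j, M) = 6 + 4 = 10)
u(G, a) = 10
I(B) = 10 + B² - 23*B (I(B) = (B² - 23*B) + 10 = 10 + B² - 23*B)
I(X(2, -5)) - s = (10 + 4² - 23*4) - 1*40753 = (10 + 16 - 92) - 40753 = -66 - 40753 = -40819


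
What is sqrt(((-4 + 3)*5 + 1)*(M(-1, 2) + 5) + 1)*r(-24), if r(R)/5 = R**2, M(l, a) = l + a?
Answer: 2880*I*sqrt(23) ≈ 13812.0*I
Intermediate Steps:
M(l, a) = a + l
r(R) = 5*R**2
sqrt(((-4 + 3)*5 + 1)*(M(-1, 2) + 5) + 1)*r(-24) = sqrt(((-4 + 3)*5 + 1)*((2 - 1) + 5) + 1)*(5*(-24)**2) = sqrt((-1*5 + 1)*(1 + 5) + 1)*(5*576) = sqrt((-5 + 1)*6 + 1)*2880 = sqrt(-4*6 + 1)*2880 = sqrt(-24 + 1)*2880 = sqrt(-23)*2880 = (I*sqrt(23))*2880 = 2880*I*sqrt(23)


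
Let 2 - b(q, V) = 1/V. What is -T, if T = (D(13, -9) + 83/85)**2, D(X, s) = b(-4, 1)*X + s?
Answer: -178929/7225 ≈ -24.765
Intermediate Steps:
b(q, V) = 2 - 1/V
D(X, s) = X + s (D(X, s) = (2 - 1/1)*X + s = (2 - 1*1)*X + s = (2 - 1)*X + s = 1*X + s = X + s)
T = 178929/7225 (T = ((13 - 9) + 83/85)**2 = (4 + 83*(1/85))**2 = (4 + 83/85)**2 = (423/85)**2 = 178929/7225 ≈ 24.765)
-T = -1*178929/7225 = -178929/7225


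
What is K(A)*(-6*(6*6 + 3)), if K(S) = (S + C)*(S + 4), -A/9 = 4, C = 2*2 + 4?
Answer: -209664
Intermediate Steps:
C = 8 (C = 4 + 4 = 8)
A = -36 (A = -9*4 = -36)
K(S) = (4 + S)*(8 + S) (K(S) = (S + 8)*(S + 4) = (8 + S)*(4 + S) = (4 + S)*(8 + S))
K(A)*(-6*(6*6 + 3)) = (32 + (-36)² + 12*(-36))*(-6*(6*6 + 3)) = (32 + 1296 - 432)*(-6*(36 + 3)) = 896*(-6*39) = 896*(-234) = -209664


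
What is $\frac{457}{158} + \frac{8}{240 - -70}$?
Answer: $\frac{71467}{24490} \approx 2.9182$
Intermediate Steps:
$\frac{457}{158} + \frac{8}{240 - -70} = 457 \cdot \frac{1}{158} + \frac{8}{240 + 70} = \frac{457}{158} + \frac{8}{310} = \frac{457}{158} + 8 \cdot \frac{1}{310} = \frac{457}{158} + \frac{4}{155} = \frac{71467}{24490}$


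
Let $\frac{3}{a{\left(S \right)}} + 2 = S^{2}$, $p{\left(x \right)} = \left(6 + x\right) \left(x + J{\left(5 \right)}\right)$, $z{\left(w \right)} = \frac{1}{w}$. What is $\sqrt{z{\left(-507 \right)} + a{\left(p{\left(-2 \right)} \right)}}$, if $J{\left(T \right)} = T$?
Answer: $\frac{\sqrt{587454}}{5538} \approx 0.1384$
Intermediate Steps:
$p{\left(x \right)} = \left(5 + x\right) \left(6 + x\right)$ ($p{\left(x \right)} = \left(6 + x\right) \left(x + 5\right) = \left(6 + x\right) \left(5 + x\right) = \left(5 + x\right) \left(6 + x\right)$)
$a{\left(S \right)} = \frac{3}{-2 + S^{2}}$
$\sqrt{z{\left(-507 \right)} + a{\left(p{\left(-2 \right)} \right)}} = \sqrt{\frac{1}{-507} + \frac{3}{-2 + \left(30 + \left(-2\right)^{2} + 11 \left(-2\right)\right)^{2}}} = \sqrt{- \frac{1}{507} + \frac{3}{-2 + \left(30 + 4 - 22\right)^{2}}} = \sqrt{- \frac{1}{507} + \frac{3}{-2 + 12^{2}}} = \sqrt{- \frac{1}{507} + \frac{3}{-2 + 144}} = \sqrt{- \frac{1}{507} + \frac{3}{142}} = \sqrt{\frac{1379}{71994}} = \frac{\sqrt{587454}}{5538}$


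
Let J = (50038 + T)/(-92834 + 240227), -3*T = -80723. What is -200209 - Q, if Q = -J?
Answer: -88527984574/442179 ≈ -2.0021e+5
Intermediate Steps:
T = 80723/3 (T = -⅓*(-80723) = 80723/3 ≈ 26908.)
J = 230837/442179 (J = (50038 + 80723/3)/(-92834 + 240227) = (230837/3)/147393 = (230837/3)*(1/147393) = 230837/442179 ≈ 0.52204)
Q = -230837/442179 (Q = -1*230837/442179 = -230837/442179 ≈ -0.52204)
-200209 - Q = -200209 - 1*(-230837/442179) = -200209 + 230837/442179 = -88527984574/442179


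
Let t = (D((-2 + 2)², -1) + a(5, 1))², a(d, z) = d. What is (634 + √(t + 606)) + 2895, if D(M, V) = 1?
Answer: 3529 + √642 ≈ 3554.3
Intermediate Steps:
t = 36 (t = (1 + 5)² = 6² = 36)
(634 + √(t + 606)) + 2895 = (634 + √(36 + 606)) + 2895 = (634 + √642) + 2895 = 3529 + √642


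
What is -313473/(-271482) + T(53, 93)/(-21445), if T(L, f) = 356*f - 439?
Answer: -715538991/1940643830 ≈ -0.36871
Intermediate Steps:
T(L, f) = -439 + 356*f
-313473/(-271482) + T(53, 93)/(-21445) = -313473/(-271482) + (-439 + 356*93)/(-21445) = -313473*(-1/271482) + (-439 + 33108)*(-1/21445) = 104491/90494 + 32669*(-1/21445) = 104491/90494 - 32669/21445 = -715538991/1940643830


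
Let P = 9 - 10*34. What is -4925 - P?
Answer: -4594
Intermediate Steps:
P = -331 (P = 9 - 340 = -331)
-4925 - P = -4925 - 1*(-331) = -4925 + 331 = -4594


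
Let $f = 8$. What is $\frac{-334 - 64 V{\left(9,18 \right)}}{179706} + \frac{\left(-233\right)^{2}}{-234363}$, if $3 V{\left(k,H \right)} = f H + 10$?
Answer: $- \frac{86920466}{345216699} \approx -0.25179$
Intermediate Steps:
$V{\left(k,H \right)} = \frac{10}{3} + \frac{8 H}{3}$ ($V{\left(k,H \right)} = \frac{8 H + 10}{3} = \frac{10 + 8 H}{3} = \frac{10}{3} + \frac{8 H}{3}$)
$\frac{-334 - 64 V{\left(9,18 \right)}}{179706} + \frac{\left(-233\right)^{2}}{-234363} = \frac{-334 - 64 \left(\frac{10}{3} + \frac{8}{3} \cdot 18\right)}{179706} + \frac{\left(-233\right)^{2}}{-234363} = \left(-334 - 64 \left(\frac{10}{3} + 48\right)\right) \frac{1}{179706} + 54289 \left(- \frac{1}{234363}\right) = \left(-334 - \frac{9856}{3}\right) \frac{1}{179706} - \frac{54289}{234363} = \left(- \frac{10858}{3}\right) \frac{1}{179706} - \frac{54289}{234363} = - \frac{89}{4419} - \frac{54289}{234363} = - \frac{86920466}{345216699}$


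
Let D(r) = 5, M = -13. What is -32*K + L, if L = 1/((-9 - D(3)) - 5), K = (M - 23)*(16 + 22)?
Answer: 831743/19 ≈ 43776.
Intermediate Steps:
K = -1368 (K = (-13 - 23)*(16 + 22) = -36*38 = -1368)
L = -1/19 (L = 1/((-9 - 1*5) - 5) = 1/((-9 - 5) - 5) = 1/(-14 - 5) = 1/(-19) = -1/19 ≈ -0.052632)
-32*K + L = -32*(-1368) - 1/19 = 43776 - 1/19 = 831743/19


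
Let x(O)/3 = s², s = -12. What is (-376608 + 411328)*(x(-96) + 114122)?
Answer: 3977314880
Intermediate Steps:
x(O) = 432 (x(O) = 3*(-12)² = 3*144 = 432)
(-376608 + 411328)*(x(-96) + 114122) = (-376608 + 411328)*(432 + 114122) = 34720*114554 = 3977314880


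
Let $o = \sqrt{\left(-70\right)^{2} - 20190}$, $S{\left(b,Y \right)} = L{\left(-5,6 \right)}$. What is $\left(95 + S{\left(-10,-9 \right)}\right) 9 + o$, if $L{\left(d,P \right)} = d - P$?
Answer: $756 + i \sqrt{15290} \approx 756.0 + 123.65 i$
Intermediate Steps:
$S{\left(b,Y \right)} = -11$ ($S{\left(b,Y \right)} = -5 - 6 = -11$)
$o = i \sqrt{15290}$ ($o = \sqrt{4900 - 20190} = \sqrt{-15290} = i \sqrt{15290} \approx 123.65 i$)
$\left(95 + S{\left(-10,-9 \right)}\right) 9 + o = \left(95 - 11\right) 9 + i \sqrt{15290} = 84 \cdot 9 + i \sqrt{15290} = 756 + i \sqrt{15290}$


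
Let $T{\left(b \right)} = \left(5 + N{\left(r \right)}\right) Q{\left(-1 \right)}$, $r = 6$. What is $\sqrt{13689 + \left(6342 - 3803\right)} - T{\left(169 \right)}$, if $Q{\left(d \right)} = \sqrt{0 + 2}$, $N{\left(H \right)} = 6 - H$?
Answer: $- 5 \sqrt{2} + 2 \sqrt{4057} \approx 120.32$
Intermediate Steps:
$Q{\left(d \right)} = \sqrt{2}$
$T{\left(b \right)} = 5 \sqrt{2}$ ($T{\left(b \right)} = \left(5 + \left(6 - 6\right)\right) \sqrt{2} = \left(5 + 0\right) \sqrt{2} = 5 \sqrt{2}$)
$\sqrt{13689 + \left(6342 - 3803\right)} - T{\left(169 \right)} = \sqrt{13689 + \left(6342 - 3803\right)} - 5 \sqrt{2} = \sqrt{13689 + 2539} - 5 \sqrt{2} = \sqrt{16228} - 5 \sqrt{2} = 2 \sqrt{4057} - 5 \sqrt{2} = - 5 \sqrt{2} + 2 \sqrt{4057}$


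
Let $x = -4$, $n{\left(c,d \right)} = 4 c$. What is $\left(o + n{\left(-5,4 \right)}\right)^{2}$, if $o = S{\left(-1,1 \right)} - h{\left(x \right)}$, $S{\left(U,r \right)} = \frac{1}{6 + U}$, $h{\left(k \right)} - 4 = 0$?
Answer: $\frac{14161}{25} \approx 566.44$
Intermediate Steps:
$h{\left(k \right)} = 4$ ($h{\left(k \right)} = 4 + 0 = 4$)
$o = - \frac{19}{5}$ ($o = \frac{1}{6 - 1} - 4 = \frac{1}{5} - 4 = - \frac{19}{5} \approx -3.8$)
$\left(o + n{\left(-5,4 \right)}\right)^{2} = \left(- \frac{19}{5} + 4 \left(-5\right)\right)^{2} = \left(- \frac{19}{5} - 20\right)^{2} = \left(- \frac{119}{5}\right)^{2} = \frac{14161}{25}$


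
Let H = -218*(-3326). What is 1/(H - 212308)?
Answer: 1/512760 ≈ 1.9502e-6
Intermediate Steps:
H = 725068
1/(H - 212308) = 1/(725068 - 212308) = 1/512760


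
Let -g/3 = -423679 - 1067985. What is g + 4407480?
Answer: 8882472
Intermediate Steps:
g = 4474992 (g = -3*(-423679 - 1067985) = -3*(-1491664) = 4474992)
g + 4407480 = 4474992 + 4407480 = 8882472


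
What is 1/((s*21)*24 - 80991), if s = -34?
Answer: -1/98127 ≈ -1.0191e-5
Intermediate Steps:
1/((s*21)*24 - 80991) = 1/(-34*21*24 - 80991) = 1/(-714*24 - 80991) = 1/(-17136 - 80991) = 1/(-98127) = -1/98127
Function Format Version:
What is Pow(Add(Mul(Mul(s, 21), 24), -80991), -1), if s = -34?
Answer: Rational(-1, 98127) ≈ -1.0191e-5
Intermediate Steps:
Pow(Add(Mul(Mul(s, 21), 24), -80991), -1) = Pow(Add(Mul(Mul(-34, 21), 24), -80991), -1) = Pow(Add(Mul(-714, 24), -80991), -1) = Pow(Add(-17136, -80991), -1) = Pow(-98127, -1) = Rational(-1, 98127)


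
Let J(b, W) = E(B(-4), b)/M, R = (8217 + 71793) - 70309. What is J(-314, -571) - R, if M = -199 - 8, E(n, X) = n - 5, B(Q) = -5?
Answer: -2008097/207 ≈ -9701.0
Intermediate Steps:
R = 9701 (R = 80010 - 70309 = 9701)
E(n, X) = -5 + n
M = -207
J(b, W) = 10/207 (J(b, W) = (-5 - 5)/(-207) = -10*(-1/207) = 10/207)
J(-314, -571) - R = 10/207 - 1*9701 = 10/207 - 9701 = -2008097/207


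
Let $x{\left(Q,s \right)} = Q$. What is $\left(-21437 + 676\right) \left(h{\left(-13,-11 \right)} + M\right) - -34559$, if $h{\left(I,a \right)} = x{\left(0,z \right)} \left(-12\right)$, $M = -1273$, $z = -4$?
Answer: $26463312$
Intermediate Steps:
$h{\left(I,a \right)} = 0$ ($h{\left(I,a \right)} = 0 \left(-12\right) = 0$)
$\left(-21437 + 676\right) \left(h{\left(-13,-11 \right)} + M\right) - -34559 = \left(-21437 + 676\right) \left(0 - 1273\right) - -34559 = \left(-20761\right) \left(-1273\right) + 34559 = 26428753 + 34559 = 26463312$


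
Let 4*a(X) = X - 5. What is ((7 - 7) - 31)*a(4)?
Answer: 31/4 ≈ 7.7500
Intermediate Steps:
a(X) = -5/4 + X/4 (a(X) = (X - 5)/4 = (-5 + X)/4 = -5/4 + X/4)
((7 - 7) - 31)*a(4) = ((7 - 7) - 31)*(-5/4 + (¼)*4) = (0 - 31)*(-5/4 + 1) = -31*(-¼) = 31/4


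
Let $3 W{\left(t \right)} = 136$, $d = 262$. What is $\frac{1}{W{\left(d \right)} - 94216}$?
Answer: $- \frac{3}{282512} \approx -1.0619 \cdot 10^{-5}$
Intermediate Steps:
$W{\left(t \right)} = \frac{136}{3}$ ($W{\left(t \right)} = \frac{1}{3} \cdot 136 = \frac{136}{3}$)
$\frac{1}{W{\left(d \right)} - 94216} = \frac{1}{\frac{136}{3} - 94216} = \frac{1}{- \frac{282512}{3}} = - \frac{3}{282512}$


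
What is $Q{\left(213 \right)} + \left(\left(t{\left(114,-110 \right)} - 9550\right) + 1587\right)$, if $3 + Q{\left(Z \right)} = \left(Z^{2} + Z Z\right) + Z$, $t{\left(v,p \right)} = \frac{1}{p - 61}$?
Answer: $\frac{14190434}{171} \approx 82985.0$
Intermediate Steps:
$t{\left(v,p \right)} = \frac{1}{-61 + p}$
$Q{\left(Z \right)} = -3 + Z + 2 Z^{2}$ ($Q{\left(Z \right)} = -3 + \left(\left(Z^{2} + Z Z\right) + Z\right) = -3 + \left(\left(Z^{2} + Z^{2}\right) + Z\right) = -3 + \left(2 Z^{2} + Z\right) = -3 + \left(Z + 2 Z^{2}\right) = -3 + Z + 2 Z^{2}$)
$Q{\left(213 \right)} + \left(\left(t{\left(114,-110 \right)} - 9550\right) + 1587\right) = \left(-3 + 213 + 2 \cdot 213^{2}\right) + \left(\left(\frac{1}{-61 - 110} - 9550\right) + 1587\right) = \left(-3 + 213 + 2 \cdot 45369\right) + \left(\left(\frac{1}{-171} - 9550\right) + 1587\right) = \left(-3 + 213 + 90738\right) + \left(\left(- \frac{1}{171} - 9550\right) + 1587\right) = 90948 + \left(- \frac{1633051}{171} + 1587\right) = 90948 - \frac{1361674}{171} = \frac{14190434}{171}$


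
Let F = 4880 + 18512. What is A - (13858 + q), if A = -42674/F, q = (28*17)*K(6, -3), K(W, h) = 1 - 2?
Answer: -156537209/11696 ≈ -13384.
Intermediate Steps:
K(W, h) = -1
F = 23392
q = -476 (q = (28*17)*(-1) = 476*(-1) = -476)
A = -21337/11696 (A = -42674/23392 = -42674*1/23392 = -21337/11696 ≈ -1.8243)
A - (13858 + q) = -21337/11696 - (13858 - 476) = -21337/11696 - 1*13382 = -21337/11696 - 13382 = -156537209/11696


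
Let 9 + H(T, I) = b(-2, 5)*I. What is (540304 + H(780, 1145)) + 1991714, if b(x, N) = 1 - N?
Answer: 2527429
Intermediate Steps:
H(T, I) = -9 - 4*I (H(T, I) = -9 + (1 - 1*5)*I = -9 + (1 - 5)*I = -9 - 4*I)
(540304 + H(780, 1145)) + 1991714 = (540304 + (-9 - 4*1145)) + 1991714 = (540304 + (-9 - 4580)) + 1991714 = (540304 - 4589) + 1991714 = 535715 + 1991714 = 2527429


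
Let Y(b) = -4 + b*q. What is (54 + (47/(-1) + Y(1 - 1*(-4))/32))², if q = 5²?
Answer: 119025/1024 ≈ 116.24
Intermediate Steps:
q = 25
Y(b) = -4 + 25*b (Y(b) = -4 + b*25 = -4 + 25*b)
(54 + (47/(-1) + Y(1 - 1*(-4))/32))² = (54 + (47/(-1) + (-4 + 25*(1 - 1*(-4)))/32))² = (54 + (47*(-1) + (-4 + 25*(1 + 4))*(1/32)))² = (54 + (-47 + (-4 + 25*5)*(1/32)))² = (54 + (-47 + (-4 + 125)*(1/32)))² = (54 + (-47 + 121*(1/32)))² = (54 + (-47 + 121/32))² = (54 - 1383/32)² = (345/32)² = 119025/1024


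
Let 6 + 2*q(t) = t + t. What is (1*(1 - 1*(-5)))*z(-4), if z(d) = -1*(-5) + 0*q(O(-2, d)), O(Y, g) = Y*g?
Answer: 30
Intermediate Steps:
q(t) = -3 + t (q(t) = -3 + (t + t)/2 = -3 + (2*t)/2 = -3 + t)
z(d) = 5 (z(d) = -1*(-5) + 0*(-3 - 2*d) = 5 + 0 = 5)
(1*(1 - 1*(-5)))*z(-4) = (1*(1 - 1*(-5)))*5 = (1*(1 + 5))*5 = (1*6)*5 = 6*5 = 30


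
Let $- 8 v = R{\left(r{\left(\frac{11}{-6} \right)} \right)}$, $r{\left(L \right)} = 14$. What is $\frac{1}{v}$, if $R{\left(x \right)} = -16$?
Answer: $\frac{1}{2} \approx 0.5$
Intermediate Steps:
$v = 2$ ($v = \left(- \frac{1}{8}\right) \left(-16\right) = 2$)
$\frac{1}{v} = \frac{1}{2}$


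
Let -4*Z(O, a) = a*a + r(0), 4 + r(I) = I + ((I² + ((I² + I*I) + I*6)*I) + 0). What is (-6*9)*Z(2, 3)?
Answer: 135/2 ≈ 67.500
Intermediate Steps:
r(I) = -4 + I + I² + I*(2*I² + 6*I) (r(I) = -4 + (I + ((I² + ((I² + I*I) + I*6)*I) + 0)) = -4 + (I + ((I² + ((I² + I²) + 6*I)*I) + 0)) = -4 + (I + ((I² + (2*I² + 6*I)*I) + 0)) = -4 + (I + ((I² + I*(2*I² + 6*I)) + 0)) = -4 + (I + (I² + I*(2*I² + 6*I))) = -4 + (I + I² + I*(2*I² + 6*I)) = -4 + I + I² + I*(2*I² + 6*I))
Z(O, a) = 1 - a²/4 (Z(O, a) = -(a*a + (-4 + 0 + 2*0³ + 7*0²))/4 = -(a² + (-4 + 0 + 2*0 + 7*0))/4 = -(a² + (-4 + 0 + 0 + 0))/4 = -(a² - 4)/4 = -(-4 + a²)/4 = 1 - a²/4)
(-6*9)*Z(2, 3) = (-6*9)*(1 - ¼*3²) = -54*(1 - ¼*9) = -54*(1 - 9/4) = -54*(-5/4) = 135/2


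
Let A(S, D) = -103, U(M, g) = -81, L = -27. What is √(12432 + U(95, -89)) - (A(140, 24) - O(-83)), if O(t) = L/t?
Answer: 8576/83 + √12351 ≈ 214.46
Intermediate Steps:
O(t) = -27/t
√(12432 + U(95, -89)) - (A(140, 24) - O(-83)) = √(12432 - 81) - (-103 - (-27)/(-83)) = √12351 - (-103 - (-27)*(-1)/83) = √12351 - (-103 - 1*27/83) = √12351 - (-103 - 27/83) = √12351 - 1*(-8576/83) = √12351 + 8576/83 = 8576/83 + √12351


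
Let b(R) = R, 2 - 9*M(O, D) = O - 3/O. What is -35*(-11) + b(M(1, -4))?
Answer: 3469/9 ≈ 385.44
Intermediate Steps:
M(O, D) = 2/9 - O/9 + 1/(3*O) (M(O, D) = 2/9 - (O - 3/O)/9 = 2/9 + (-O/9 + 1/(3*O)) = 2/9 - O/9 + 1/(3*O))
-35*(-11) + b(M(1, -4)) = -35*(-11) + (⅑)*(3 - 1*1*(-2 + 1))/1 = 385 + (⅑)*1*(3 - 1*1*(-1)) = 385 + (⅑)*1*(3 + 1) = 385 + (⅑)*1*4 = 385 + 4/9 = 3469/9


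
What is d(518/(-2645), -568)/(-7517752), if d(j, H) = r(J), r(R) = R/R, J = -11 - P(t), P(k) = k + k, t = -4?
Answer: -1/7517752 ≈ -1.3302e-7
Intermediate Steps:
P(k) = 2*k
J = -3 (J = -11 - 2*(-4) = -11 - 1*(-8) = -11 + 8 = -3)
r(R) = 1
d(j, H) = 1
d(518/(-2645), -568)/(-7517752) = 1/(-7517752) = 1*(-1/7517752) = -1/7517752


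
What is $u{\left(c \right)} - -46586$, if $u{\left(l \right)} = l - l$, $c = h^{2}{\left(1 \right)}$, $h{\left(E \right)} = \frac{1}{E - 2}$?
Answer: $46586$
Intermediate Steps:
$h{\left(E \right)} = \frac{1}{-2 + E}$
$c = 1$ ($c = \left(\frac{1}{-2 + 1}\right)^{2} = \left(\frac{1}{-1}\right)^{2} = \left(-1\right)^{2} = 1$)
$u{\left(l \right)} = 0$
$u{\left(c \right)} - -46586 = 0 - -46586 = 0 + 46586 = 46586$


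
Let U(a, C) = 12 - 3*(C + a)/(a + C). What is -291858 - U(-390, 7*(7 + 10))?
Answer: -291867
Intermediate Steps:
U(a, C) = 9 (U(a, C) = 12 - 3*(C + a)/(C + a) = 12 - 3*1 = 12 - 3 = 9)
-291858 - U(-390, 7*(7 + 10)) = -291858 - 1*9 = -291858 - 9 = -291867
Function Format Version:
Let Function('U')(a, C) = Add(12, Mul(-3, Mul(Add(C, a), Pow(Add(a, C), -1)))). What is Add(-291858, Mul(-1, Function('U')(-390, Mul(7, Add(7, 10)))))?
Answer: -291867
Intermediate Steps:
Function('U')(a, C) = 9 (Function('U')(a, C) = Add(12, Mul(-3, Mul(Add(C, a), Pow(Add(C, a), -1)))) = Add(12, Mul(-3, 1)) = Add(12, -3) = 9)
Add(-291858, Mul(-1, Function('U')(-390, Mul(7, Add(7, 10))))) = Add(-291858, Mul(-1, 9)) = Add(-291858, -9) = -291867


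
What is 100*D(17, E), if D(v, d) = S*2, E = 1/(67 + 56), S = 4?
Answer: 800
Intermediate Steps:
E = 1/123 ≈ 0.0081301
D(v, d) = 8 (D(v, d) = 4*2 = 8)
100*D(17, E) = 100*8 = 800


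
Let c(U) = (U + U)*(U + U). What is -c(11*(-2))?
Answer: -1936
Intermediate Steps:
c(U) = 4*U² (c(U) = (2*U)*(2*U) = 4*U²)
-c(11*(-2)) = -4*(11*(-2))² = -4*(-22)² = -4*484 = -1*1936 = -1936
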